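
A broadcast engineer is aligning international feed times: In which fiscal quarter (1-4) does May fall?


Month: May (month 5)
Q1: January-March (months 1-3)
Q2: April-June (months 4-6)
Q3: July-September (months 7-9)
Q4: October-December (months 10-12)
Month 5 falls in Q2

2


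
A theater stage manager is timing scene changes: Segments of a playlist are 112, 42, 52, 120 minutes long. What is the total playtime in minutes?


Durations: 112, 42, 52, 120
Running sum: 112
+ 42 = 154
+ 52 = 206
+ 120 = 326
Total duration: 326 minutes
That is 5 hours and 26 minutes

326


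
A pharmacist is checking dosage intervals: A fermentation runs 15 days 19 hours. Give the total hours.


Days: 15
Extra hours: 19
Hours per day: 24
Days to hours: 15 x 24 = 360
Total: 360 + 19 = 379

379


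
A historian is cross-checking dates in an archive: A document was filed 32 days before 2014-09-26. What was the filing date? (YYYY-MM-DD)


Start: 2014-09-26
Subtracting 32 days
Days already passed in September: 26
After going back through September: 6 more days to subtract
August 2014 has 31 days, need 6
Result: 2014-08-25

2014-08-25


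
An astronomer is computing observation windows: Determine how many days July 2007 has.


Month: July
Year: 2007
July is a 31-day month
Total: 31 days

31


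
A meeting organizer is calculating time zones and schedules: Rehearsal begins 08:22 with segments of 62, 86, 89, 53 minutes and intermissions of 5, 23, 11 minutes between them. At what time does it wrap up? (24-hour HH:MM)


Start: 08:22 = 502 min from midnight
  after task 1 (62 min): 09:24
  after break (5 min): 09:29
  after task 2 (86 min): 10:55
  after break (23 min): 11:18
  after task 3 (89 min): 12:47
  after break (11 min): 12:58
  after task 4 (53 min): 13:51
Total elapsed: 329 minutes
End time: 13:51

13:51


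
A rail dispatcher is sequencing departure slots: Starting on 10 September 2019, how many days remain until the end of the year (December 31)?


Start: September 10, 2019
End: December 31, 2019
Days left in September: 20
October: 31
November: 30
December: 31
Sum of remaining months: 92
Total: 20 + 92 = 112

112


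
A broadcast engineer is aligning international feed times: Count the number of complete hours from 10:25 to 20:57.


Start: 10:25
End: 20:57
Hour difference: 20 - 10 = 10 hours
Minute difference: 57 - 25 = 32 minutes
Total minutes: 632
Complete hours: 632 / 60 = 10 (remainder 32)

10


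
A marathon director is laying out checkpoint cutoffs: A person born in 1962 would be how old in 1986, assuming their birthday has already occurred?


Birth year: 1962
Current year: 1986
Age = current year - birth year
Age = 1986 - 1962 = 24

24


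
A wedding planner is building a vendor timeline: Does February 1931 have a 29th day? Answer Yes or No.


Year: 1931
Divisible by 4? 1931 / 4 = 482.75 -> No
Not divisible by 4, so NOT a leap year

No


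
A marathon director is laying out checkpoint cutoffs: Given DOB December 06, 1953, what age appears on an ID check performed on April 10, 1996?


Birth: 1953-12-06
Reference: 1996-04-10
Year difference: 1996 - 1953 = 43
Has birthday (12-06) occurred by 04-10? No
Birthday not yet reached this year -> subtract 1
Age in full years: 42

42


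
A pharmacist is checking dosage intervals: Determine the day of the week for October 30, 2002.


Date: 2002-10-30
January 1, 2002 is a Tuesday
Day of year: 303
Offset from Jan 1: 302 days
302 mod 7 = 1
Result: Wednesday

Wednesday


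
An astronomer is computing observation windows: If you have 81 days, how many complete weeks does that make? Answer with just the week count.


Total days: 81
Days per week: 7
Division: 81 / 7 = 11 remainder 4
Complete weeks: 11
Remaining days: 4

11


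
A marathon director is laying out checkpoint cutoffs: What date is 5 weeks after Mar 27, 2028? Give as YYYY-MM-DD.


Start: 2028-03-27
Weeks to add: 5
Convert to days: 5 x 7 = 35 days
Add 35 days to 2028-03-27
Result: 2028-05-01

2028-05-01


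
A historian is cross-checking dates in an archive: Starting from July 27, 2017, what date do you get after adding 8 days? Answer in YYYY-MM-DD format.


Start: 2017-07-27
Adding 8 days
Days remaining in July: 4
After July: 4 days still to add
August 2017 has 31 days, need 4
Result: 2017-08-04

2017-08-04


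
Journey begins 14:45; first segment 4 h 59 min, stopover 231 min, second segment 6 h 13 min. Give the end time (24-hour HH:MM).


Depart: 14:45
Leg 1: +299 min -> 19:44
Layover: +231 min -> 23:35
Leg 2: +373 min -> 05:48
Total travel: 903 minutes = 15h 3m
Arrival: 05:48

05:48


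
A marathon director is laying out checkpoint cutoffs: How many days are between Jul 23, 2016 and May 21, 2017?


Start date: 2016-07-23
End date: 2017-05-21
Jul 2016: +9 days
Aug 2016: +31 days
Sep 2016: +30 days
... (8 more months)
Total: 302 days

302


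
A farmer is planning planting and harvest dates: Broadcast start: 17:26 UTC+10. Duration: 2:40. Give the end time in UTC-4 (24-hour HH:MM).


Start: 17:26 in UTC+10
Step 1 - add duration:
  minutes: 26 + 40 = 66 (carry 1h)
  hours: 17 + 2 + 1 = 20
  end in UTC+10: 20:06
Step 2 - convert UTC+10 -> UTC-4:
  offset difference: -4 - (10) = -14 hours
  20 + (-14) = 6 -> mod 24 = 6
Result: 06:06 in UTC-4

06:06


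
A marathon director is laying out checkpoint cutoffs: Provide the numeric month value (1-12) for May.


Calendar month order:
4. April
5. May <--
6. June
May is month number 5

5


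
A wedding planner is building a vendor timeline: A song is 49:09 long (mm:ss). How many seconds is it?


Minutes: 49
Extra seconds: 9
Seconds per minute: 60
Minutes to seconds: 49 x 60 = 2940
Total: 2940 + 9 = 2949

2949


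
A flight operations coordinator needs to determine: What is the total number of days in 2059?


Year: 2059
Check leap year rules:
Divisible by 4? No
2059 is not a leap year
Days: 365

365


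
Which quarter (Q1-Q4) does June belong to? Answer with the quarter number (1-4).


Month: June (month 6)
Q1: January-March (months 1-3)
Q2: April-June (months 4-6)
Q3: July-September (months 7-9)
Q4: October-December (months 10-12)
Month 6 falls in Q2

2


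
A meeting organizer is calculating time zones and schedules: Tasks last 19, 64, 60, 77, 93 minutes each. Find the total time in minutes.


Durations: 19, 64, 60, 77, 93
Running sum: 19
+ 64 = 83
+ 60 = 143
+ 77 = 220
+ 93 = 313
Total duration: 313 minutes
That is 5 hours and 13 minutes

313


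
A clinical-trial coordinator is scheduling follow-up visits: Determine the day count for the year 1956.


Year: 1956
Check leap year rules:
Divisible by 4? Yes
Divisible by 100? No
1956 is a leap year
Days: 366

366


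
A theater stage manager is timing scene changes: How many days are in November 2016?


Month: November
Year: 2016
November is a 30-day month
Total: 30 days

30


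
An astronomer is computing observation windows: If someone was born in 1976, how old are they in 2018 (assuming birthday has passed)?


Birth year: 1976
Current year: 2018
Age = current year - birth year
Age = 2018 - 1976 = 42

42


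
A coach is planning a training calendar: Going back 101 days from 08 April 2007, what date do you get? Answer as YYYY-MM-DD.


Start: 2007-04-08
Subtracting 101 days
Days already passed in April: 8
After going back through April: 93 more days to subtract
March 2007: 31 days, 62 remaining
February 2007: 28 days, 34 remaining
January 2007: 31 days, 3 remaining
December 2006 has 31 days, need 3
Result: 2006-12-28

2006-12-28


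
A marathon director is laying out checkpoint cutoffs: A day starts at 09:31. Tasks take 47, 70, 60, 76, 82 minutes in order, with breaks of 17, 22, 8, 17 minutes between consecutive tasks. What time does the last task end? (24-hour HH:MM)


Start: 09:31 = 571 min from midnight
  after task 1 (47 min): 10:18
  after break (17 min): 10:35
  after task 2 (70 min): 11:45
  after break (22 min): 12:07
  after task 3 (60 min): 13:07
  after break (8 min): 13:15
  after task 4 (76 min): 14:31
  after break (17 min): 14:48
  after task 5 (82 min): 16:10
Total elapsed: 399 minutes
End time: 16:10

16:10


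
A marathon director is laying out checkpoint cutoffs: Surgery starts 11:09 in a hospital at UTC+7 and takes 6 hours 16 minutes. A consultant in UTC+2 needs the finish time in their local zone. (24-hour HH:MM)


Start: 11:09 in UTC+7
Step 1 - add duration:
  minutes: 9 + 16 = 25
  hours: 11 + 6 + 0 = 17
  end in UTC+7: 17:25
Step 2 - convert UTC+7 -> UTC+2:
  offset difference: 2 - (7) = -5 hours
  17 + (-5) = 12 -> mod 24 = 12
Result: 12:25 in UTC+2

12:25


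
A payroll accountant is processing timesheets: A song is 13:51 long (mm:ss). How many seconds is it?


Minutes: 13
Extra seconds: 51
Seconds per minute: 60
Minutes to seconds: 13 x 60 = 780
Total: 780 + 51 = 831

831


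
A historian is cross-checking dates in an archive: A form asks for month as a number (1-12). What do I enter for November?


Calendar month order:
10. October
11. November <--
12. December
November is month number 11

11


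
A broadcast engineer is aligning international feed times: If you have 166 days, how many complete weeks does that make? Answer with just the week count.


Total days: 166
Days per week: 7
Division: 166 / 7 = 23 remainder 5
Complete weeks: 23
Remaining days: 5

23


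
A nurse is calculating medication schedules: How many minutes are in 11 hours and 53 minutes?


Hours: 11
Minutes: 53
Convert hours to minutes: 11 x 60 = 660
Add remaining minutes: 660 + 53 = 713

713


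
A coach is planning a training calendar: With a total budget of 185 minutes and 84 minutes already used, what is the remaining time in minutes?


Total budget: 185 minutes
Time used: 84 minutes
Remaining: 185 - 84 = 101 minutes
Percent used: 45.4%
Percent remaining: 54.6%

101


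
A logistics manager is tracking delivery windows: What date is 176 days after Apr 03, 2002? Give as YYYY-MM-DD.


Start: 2002-04-03
Adding 176 days
Days remaining in April: 27
After April: 149 days still to add
May 2002: 31 days, 118 remaining
June 2002: 30 days, 88 remaining
July 2002: 31 days, 57 remaining
August 2002: 31 days, 26 remaining
Result: 2002-09-26

2002-09-26


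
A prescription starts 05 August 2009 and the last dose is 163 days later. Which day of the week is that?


Start: 2009-08-05 (Wednesday)
Step 1 - find target date: add 163 days
  2009-08-05 + 163 days = 2010-01-15
Step 2 - day of week:
  163 mod 7 = 2
  Wednesday + 2 days -> Friday
Result: Friday (2010-01-15)

Friday


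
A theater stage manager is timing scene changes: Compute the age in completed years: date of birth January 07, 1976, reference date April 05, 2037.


Birth: 1976-01-07
Reference: 2037-04-05
Year difference: 2037 - 1976 = 61
Has birthday (01-07) occurred by 04-05? Yes
Age in full years: 61

61


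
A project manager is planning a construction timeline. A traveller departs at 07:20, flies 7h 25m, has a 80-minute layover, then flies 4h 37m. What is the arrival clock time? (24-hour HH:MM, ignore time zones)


Depart: 07:20
Leg 1: +445 min -> 14:45
Layover: +80 min -> 16:05
Leg 2: +277 min -> 20:42
Total travel: 802 minutes = 13h 22m
Arrival: 20:42

20:42


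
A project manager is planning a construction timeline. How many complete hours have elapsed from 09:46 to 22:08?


Start: 09:46
End: 22:08
Hour difference: 22 - 9 = 13 hours
Minute difference: 8 - 46 = -38 minutes
Total minutes: 742
Complete hours: 742 / 60 = 12 (remainder 22)

12


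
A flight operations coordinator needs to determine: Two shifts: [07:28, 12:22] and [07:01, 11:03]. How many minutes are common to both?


Interval A: [448, 742] minutes from midnight
Interval B: [421, 663] minutes from midnight
Overlap start = max(448, 421) = 448
Overlap end = min(742, 663) = 663
Overlap = 663 - 448 = 215 minutes

215


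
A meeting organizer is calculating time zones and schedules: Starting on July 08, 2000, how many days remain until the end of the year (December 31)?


Start: July 08, 2000
End: December 31, 2000
Days left in July: 23
August: 31
September: 30
October: 31
November: 30
... plus remaining months
Sum of remaining months: 153
Total: 23 + 153 = 176

176


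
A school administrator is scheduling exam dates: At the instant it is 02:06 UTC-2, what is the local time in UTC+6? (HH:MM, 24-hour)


Local time: 02:06 at UTC-2 (offset -2h)
Target zone: UTC+6 (offset 6h)
Difference: 6 - (-2) = 8 hours
Calculation: 2 + (8) = 10
Result: 10:06

10:06


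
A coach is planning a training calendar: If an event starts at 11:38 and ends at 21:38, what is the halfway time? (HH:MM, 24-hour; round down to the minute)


Start time: 11:38 = 698 minutes from midnight
End time: 21:38 = 1298 minutes from midnight
Sum: 698 + 1298 = 1996
Midpoint: 1996 / 2 = 998 minutes
Convert: 998 / 60 = 16 hours, 38 minutes
Result: 16:38

16:38


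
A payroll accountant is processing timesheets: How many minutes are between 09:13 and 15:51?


Start time: 09:13 = 553 minutes from midnight
End time: 15:51 = 951 minutes from midnight
Difference: 951 - 553 = 398 minutes
That is 6 hours and 38 minutes

398


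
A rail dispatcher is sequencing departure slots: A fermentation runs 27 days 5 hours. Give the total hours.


Days: 27
Extra hours: 5
Hours per day: 24
Days to hours: 27 x 24 = 648
Total: 648 + 5 = 653

653


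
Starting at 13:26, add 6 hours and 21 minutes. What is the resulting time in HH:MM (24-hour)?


Start time: 13:26
Adding: 6 hours 21 minutes
Minutes: 26 + 21 = 47
Hours: 13 + 6 + 0 = 19
Result: 19:47

19:47


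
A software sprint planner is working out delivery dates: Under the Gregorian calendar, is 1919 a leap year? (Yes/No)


Year: 1919
Divisible by 4? 1919 / 4 = 479.75 -> No
Not divisible by 4, so NOT a leap year

No


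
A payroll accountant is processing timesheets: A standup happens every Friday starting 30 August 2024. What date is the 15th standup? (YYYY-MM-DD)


First occurrence: 2024-08-30 (occurrence 1)
Each occurrence is 7 days after the previous.
Occurrence 15 is 14 weeks after the first.
14 weeks = 98 days
2024-08-30 + 98 days = 2024-12-06

2024-12-06


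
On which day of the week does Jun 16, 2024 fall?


Date: 2024-06-16
January 1, 2024 is a Monday
Day of year: 168
Offset from Jan 1: 167 days
167 mod 7 = 6
Result: Sunday

Sunday


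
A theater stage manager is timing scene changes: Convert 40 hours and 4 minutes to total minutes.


Hours: 40
Extra minutes: 4
Minutes per hour: 60
Hours to minutes: 40 x 60 = 2400
Total: 2400 + 4 = 2404

2404


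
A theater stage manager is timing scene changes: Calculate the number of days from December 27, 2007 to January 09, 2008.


Start date: 2007-12-27
End date: 2008-01-09
Dec 2007: +5 days
Jan 2008: +8 days
Total: 13 days

13


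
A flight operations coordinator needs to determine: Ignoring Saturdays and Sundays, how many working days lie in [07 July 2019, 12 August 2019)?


Start: 2019-07-07 (Sunday)
End (exclusive): 2019-08-12 (Monday)
Total calendar days: 36
Full weeks: 36 // 7 = 5 -> 25 weekdays
Remaining 1 days starting on Sunday:
  Sun(-) -> 0 weekdays
Total business days: 25 + 0 = 25

25


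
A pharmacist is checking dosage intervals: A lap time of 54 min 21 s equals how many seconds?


Minutes: 54
Seconds: 21
Convert minutes to seconds: 54 x 60 = 3240
Add remaining seconds: 3240 + 21 = 3261

3261


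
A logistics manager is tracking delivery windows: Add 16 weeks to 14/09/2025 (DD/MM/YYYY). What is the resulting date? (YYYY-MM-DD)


Start: 2025-09-14
Weeks to add: 16
Convert to days: 16 x 7 = 112 days
Add 112 days to 2025-09-14
Result: 2026-01-04

2026-01-04


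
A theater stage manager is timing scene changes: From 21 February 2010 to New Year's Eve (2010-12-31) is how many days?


Start: February 21, 2010
End: December 31, 2010
Days left in February: 7
March: 31
April: 30
May: 31
June: 30
... plus remaining months
Sum of remaining months: 306
Total: 7 + 306 = 313

313


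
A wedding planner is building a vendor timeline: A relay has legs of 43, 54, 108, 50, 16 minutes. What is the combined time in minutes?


Durations: 43, 54, 108, 50, 16
Running sum: 43
+ 54 = 97
+ 108 = 205
+ 50 = 255
+ 16 = 271
Total duration: 271 minutes
That is 4 hours and 31 minutes

271


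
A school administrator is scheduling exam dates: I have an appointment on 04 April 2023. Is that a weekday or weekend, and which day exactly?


Date: 2023-04-04
January 1, 2023 is a Sunday
Day of year: 94
Offset from Jan 1: 93 days
93 mod 7 = 2
Result: Tuesday

Tuesday


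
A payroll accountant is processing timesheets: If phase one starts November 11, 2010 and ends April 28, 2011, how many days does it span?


Start date: 2010-11-11
End date: 2011-04-28
Nov 2010: +20 days
Dec 2010: +31 days
Jan 2011: +31 days
... (3 more months)
Total: 168 days

168


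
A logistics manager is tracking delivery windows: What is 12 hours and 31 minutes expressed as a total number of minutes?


Hours: 12
Minutes: 31
Convert hours to minutes: 12 x 60 = 720
Add remaining minutes: 720 + 31 = 751

751


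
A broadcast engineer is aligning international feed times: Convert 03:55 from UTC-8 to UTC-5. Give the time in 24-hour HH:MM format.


Local time: 03:55 at UTC-8 (offset -8h)
Target zone: UTC-5 (offset -5h)
Difference: -5 - (-8) = 3 hours
Calculation: 3 + (3) = 6
Result: 06:55

06:55


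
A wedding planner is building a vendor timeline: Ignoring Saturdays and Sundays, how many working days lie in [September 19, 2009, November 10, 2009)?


Start: 2009-09-19 (Saturday)
End (exclusive): 2009-11-10 (Tuesday)
Total calendar days: 52
Full weeks: 52 // 7 = 7 -> 35 weekdays
Remaining 3 days starting on Saturday:
  Sat(-), Sun(-), Mon(w) -> 1 weekdays
Total business days: 35 + 1 = 36

36


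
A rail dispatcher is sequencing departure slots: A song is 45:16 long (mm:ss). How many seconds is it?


Minutes: 45
Extra seconds: 16
Seconds per minute: 60
Minutes to seconds: 45 x 60 = 2700
Total: 2700 + 16 = 2716

2716


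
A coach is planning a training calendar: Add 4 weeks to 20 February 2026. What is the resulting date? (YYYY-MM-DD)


Start: 2026-02-20
Weeks to add: 4
Convert to days: 4 x 7 = 28 days
Add 28 days to 2026-02-20
Result: 2026-03-20

2026-03-20


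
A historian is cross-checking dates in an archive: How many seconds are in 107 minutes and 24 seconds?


Minutes: 107
Seconds: 24
Convert minutes to seconds: 107 x 60 = 6420
Add remaining seconds: 6420 + 24 = 6444

6444


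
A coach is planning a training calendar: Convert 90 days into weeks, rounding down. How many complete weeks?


Total days: 90
Days per week: 7
Division: 90 / 7 = 12 remainder 6
Complete weeks: 12
Remaining days: 6

12


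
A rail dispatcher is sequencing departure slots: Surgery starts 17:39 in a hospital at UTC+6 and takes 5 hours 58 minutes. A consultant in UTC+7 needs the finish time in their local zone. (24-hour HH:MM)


Start: 17:39 in UTC+6
Step 1 - add duration:
  minutes: 39 + 58 = 97 (carry 1h)
  hours: 17 + 5 + 1 = 23
  end in UTC+6: 23:37
Step 2 - convert UTC+6 -> UTC+7:
  offset difference: 7 - (6) = 1 hours
  23 + (1) = 24 -> mod 24 = 0
Result: 00:37 in UTC+7

00:37


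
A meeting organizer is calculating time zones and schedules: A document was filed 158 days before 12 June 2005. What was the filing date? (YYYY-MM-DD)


Start: 2005-06-12
Subtracting 158 days
Days already passed in June: 12
After going back through June: 146 more days to subtract
May 2005: 31 days, 115 remaining
April 2005: 30 days, 85 remaining
March 2005: 31 days, 54 remaining
February 2005: 28 days, 26 remaining
Result: 2005-01-05

2005-01-05


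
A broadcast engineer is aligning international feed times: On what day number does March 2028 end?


Month: March
Year: 2028
March is a 31-day month
Total: 31 days

31


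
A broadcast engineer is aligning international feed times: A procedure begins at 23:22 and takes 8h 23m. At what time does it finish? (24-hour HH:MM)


Start time: 23:22
Adding: 8 hours 23 minutes
Minutes: 22 + 23 = 45
Hours: 23 + 8 + 0 = 31
Hour wraparound: 31 mod 24 = 7
Result: 07:45

07:45


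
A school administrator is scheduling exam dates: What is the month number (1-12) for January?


Calendar month order:
1. January <--
2. February
January is month number 1

1


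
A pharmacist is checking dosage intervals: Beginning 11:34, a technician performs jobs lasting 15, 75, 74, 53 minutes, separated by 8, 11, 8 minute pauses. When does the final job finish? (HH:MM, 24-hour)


Start: 11:34 = 694 min from midnight
  after task 1 (15 min): 11:49
  after break (8 min): 11:57
  after task 2 (75 min): 13:12
  after break (11 min): 13:23
  after task 3 (74 min): 14:37
  after break (8 min): 14:45
  after task 4 (53 min): 15:38
Total elapsed: 244 minutes
End time: 15:38

15:38


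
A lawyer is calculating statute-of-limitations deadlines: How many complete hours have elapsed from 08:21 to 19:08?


Start: 08:21
End: 19:08
Hour difference: 19 - 8 = 11 hours
Minute difference: 8 - 21 = -13 minutes
Total minutes: 647
Complete hours: 647 / 60 = 10 (remainder 47)

10


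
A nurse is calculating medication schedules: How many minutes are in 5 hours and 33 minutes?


Hours: 5
Extra minutes: 33
Minutes per hour: 60
Hours to minutes: 5 x 60 = 300
Total: 300 + 33 = 333

333


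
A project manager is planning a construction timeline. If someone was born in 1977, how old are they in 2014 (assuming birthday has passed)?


Birth year: 1977
Current year: 2014
Age = current year - birth year
Age = 2014 - 1977 = 37

37


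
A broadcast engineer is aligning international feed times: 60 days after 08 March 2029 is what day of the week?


Start: 2029-03-08 (Thursday)
Step 1 - find target date: add 60 days
  2029-03-08 + 60 days = 2029-05-07
Step 2 - day of week:
  60 mod 7 = 4
  Thursday + 4 days -> Monday
Result: Monday (2029-05-07)

Monday


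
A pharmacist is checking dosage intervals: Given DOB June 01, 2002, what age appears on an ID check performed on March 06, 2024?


Birth: 2002-06-01
Reference: 2024-03-06
Year difference: 2024 - 2002 = 22
Has birthday (06-01) occurred by 03-06? No
Birthday not yet reached this year -> subtract 1
Age in full years: 21

21


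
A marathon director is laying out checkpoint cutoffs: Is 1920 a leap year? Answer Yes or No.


Year: 1920
Divisible by 4? 1920 / 4 = 480.0 -> Yes
Divisible by 100? 1920 / 100 = 19.2 -> No
Divisible by 4 but not 100, so it IS a leap year

Yes


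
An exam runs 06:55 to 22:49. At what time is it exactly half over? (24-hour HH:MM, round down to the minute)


Start time: 06:55 = 415 minutes from midnight
End time: 22:49 = 1369 minutes from midnight
Sum: 415 + 1369 = 1784
Midpoint: 1784 / 2 = 892 minutes
Convert: 892 / 60 = 14 hours, 52 minutes
Result: 14:52

14:52


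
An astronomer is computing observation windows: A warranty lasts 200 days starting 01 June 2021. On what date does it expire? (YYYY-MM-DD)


Start: 2021-06-01
Adding 200 days
Days remaining in June: 29
After June: 171 days still to add
July 2021: 31 days, 140 remaining
August 2021: 31 days, 109 remaining
September 2021: 30 days, 79 remaining
October 2021: 31 days, 48 remaining
Result: 2021-12-18

2021-12-18


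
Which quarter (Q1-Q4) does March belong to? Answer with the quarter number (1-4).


Month: March (month 3)
Q1: January-March (months 1-3)
Q2: April-June (months 4-6)
Q3: July-September (months 7-9)
Q4: October-December (months 10-12)
Month 3 falls in Q1

1


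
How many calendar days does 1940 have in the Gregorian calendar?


Year: 1940
Check leap year rules:
Divisible by 4? Yes
Divisible by 100? No
1940 is a leap year
Days: 366

366


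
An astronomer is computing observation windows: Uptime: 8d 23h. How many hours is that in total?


Days: 8
Extra hours: 23
Hours per day: 24
Days to hours: 8 x 24 = 192
Total: 192 + 23 = 215

215


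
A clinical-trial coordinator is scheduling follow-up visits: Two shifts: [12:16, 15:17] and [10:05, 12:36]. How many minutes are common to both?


Interval A: [736, 917] minutes from midnight
Interval B: [605, 756] minutes from midnight
Overlap start = max(736, 605) = 736
Overlap end = min(917, 756) = 756
Overlap = 756 - 736 = 20 minutes

20


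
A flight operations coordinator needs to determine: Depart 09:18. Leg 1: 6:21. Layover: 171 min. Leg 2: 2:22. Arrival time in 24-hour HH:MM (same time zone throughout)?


Depart: 09:18
Leg 1: +381 min -> 15:39
Layover: +171 min -> 18:30
Leg 2: +142 min -> 20:52
Total travel: 694 minutes = 11h 34m
Arrival: 20:52

20:52


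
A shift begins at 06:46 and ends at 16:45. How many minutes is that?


Start time: 06:46 = 406 minutes from midnight
End time: 16:45 = 1005 minutes from midnight
Difference: 1005 - 406 = 599 minutes
That is 9 hours and 59 minutes

599


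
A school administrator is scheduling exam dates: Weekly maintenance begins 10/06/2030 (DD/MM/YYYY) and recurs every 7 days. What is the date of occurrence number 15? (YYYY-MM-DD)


First occurrence: 2030-06-10 (occurrence 1)
Each occurrence is 7 days after the previous.
Occurrence 15 is 14 weeks after the first.
14 weeks = 98 days
2030-06-10 + 98 days = 2030-09-16

2030-09-16


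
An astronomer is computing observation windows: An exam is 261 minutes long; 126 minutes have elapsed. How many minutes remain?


Total budget: 261 minutes
Time used: 126 minutes
Remaining: 261 - 126 = 135 minutes
Percent used: 48.3%
Percent remaining: 51.7%

135


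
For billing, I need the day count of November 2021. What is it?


Month: November
Year: 2021
November is a 30-day month
Total: 30 days

30


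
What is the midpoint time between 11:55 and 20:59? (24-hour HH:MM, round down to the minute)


Start time: 11:55 = 715 minutes from midnight
End time: 20:59 = 1259 minutes from midnight
Sum: 715 + 1259 = 1974
Midpoint: 1974 / 2 = 987 minutes
Convert: 987 / 60 = 16 hours, 27 minutes
Result: 16:27

16:27


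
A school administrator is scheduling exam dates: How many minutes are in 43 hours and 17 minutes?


Hours: 43
Minutes: 17
Convert hours to minutes: 43 x 60 = 2580
Add remaining minutes: 2580 + 17 = 2597

2597


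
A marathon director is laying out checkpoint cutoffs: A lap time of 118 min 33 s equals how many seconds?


Minutes: 118
Seconds: 33
Convert minutes to seconds: 118 x 60 = 7080
Add remaining seconds: 7080 + 33 = 7113

7113


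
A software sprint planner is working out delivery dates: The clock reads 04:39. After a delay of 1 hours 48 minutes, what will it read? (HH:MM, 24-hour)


Start time: 04:39
Adding: 1 hours 48 minutes
Minutes: 39 + 48 = 87
Minute overflow: 87 >= 60, so carry 1 hour, minutes = 27
Hours: 4 + 1 + 1 = 6
Result: 06:27

06:27


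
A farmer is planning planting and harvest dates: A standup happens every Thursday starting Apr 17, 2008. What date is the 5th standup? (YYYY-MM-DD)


First occurrence: 2008-04-17 (occurrence 1)
Each occurrence is 7 days after the previous.
Occurrence 5 is 4 weeks after the first.
4 weeks = 28 days
2008-04-17 + 28 days = 2008-05-15

2008-05-15


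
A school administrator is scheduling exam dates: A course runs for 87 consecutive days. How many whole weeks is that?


Total days: 87
Days per week: 7
Division: 87 / 7 = 12 remainder 3
Complete weeks: 12
Remaining days: 3

12


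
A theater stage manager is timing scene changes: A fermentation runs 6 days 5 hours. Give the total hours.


Days: 6
Extra hours: 5
Hours per day: 24
Days to hours: 6 x 24 = 144
Total: 144 + 5 = 149

149


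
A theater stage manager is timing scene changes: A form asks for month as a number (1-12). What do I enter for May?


Calendar month order:
4. April
5. May <--
6. June
May is month number 5

5


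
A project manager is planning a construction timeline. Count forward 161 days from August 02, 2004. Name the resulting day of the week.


Start: 2004-08-02 (Monday)
Step 1 - find target date: add 161 days
  2004-08-02 + 161 days = 2005-01-10
Step 2 - day of week:
  161 mod 7 = 0
  Monday + 0 days -> Monday
Result: Monday (2005-01-10)

Monday


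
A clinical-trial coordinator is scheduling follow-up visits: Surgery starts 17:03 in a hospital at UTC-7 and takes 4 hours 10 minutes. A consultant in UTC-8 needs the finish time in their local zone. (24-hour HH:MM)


Start: 17:03 in UTC-7
Step 1 - add duration:
  minutes: 3 + 10 = 13
  hours: 17 + 4 + 0 = 21
  end in UTC-7: 21:13
Step 2 - convert UTC-7 -> UTC-8:
  offset difference: -8 - (-7) = -1 hours
  21 + (-1) = 20 -> mod 24 = 20
Result: 20:13 in UTC-8

20:13


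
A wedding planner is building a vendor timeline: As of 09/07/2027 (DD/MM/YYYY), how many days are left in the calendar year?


Start: July 09, 2027
End: December 31, 2027
Days left in July: 22
August: 31
September: 30
October: 31
November: 30
... plus remaining months
Sum of remaining months: 153
Total: 22 + 153 = 175

175


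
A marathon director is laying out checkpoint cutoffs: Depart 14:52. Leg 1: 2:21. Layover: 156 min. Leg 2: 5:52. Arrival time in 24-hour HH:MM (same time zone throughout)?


Depart: 14:52
Leg 1: +141 min -> 17:13
Layover: +156 min -> 19:49
Leg 2: +352 min -> 01:41
Total travel: 649 minutes = 10h 49m
Arrival: 01:41

01:41


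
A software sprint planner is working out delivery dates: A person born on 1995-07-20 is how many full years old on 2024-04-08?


Birth: 1995-07-20
Reference: 2024-04-08
Year difference: 2024 - 1995 = 29
Has birthday (07-20) occurred by 04-08? No
Birthday not yet reached this year -> subtract 1
Age in full years: 28

28


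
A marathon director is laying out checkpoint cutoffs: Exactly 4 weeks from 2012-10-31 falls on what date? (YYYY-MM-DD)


Start: 2012-10-31
Weeks to add: 4
Convert to days: 4 x 7 = 28 days
Add 28 days to 2012-10-31
Result: 2012-11-28

2012-11-28


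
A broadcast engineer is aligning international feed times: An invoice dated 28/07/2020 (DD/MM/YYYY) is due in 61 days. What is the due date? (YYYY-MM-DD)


Start: 2020-07-28
Adding 61 days
Days remaining in July: 3
After July: 58 days still to add
August 2020: 31 days, 27 remaining
September 2020 has 30 days, need 27
Result: 2020-09-27

2020-09-27


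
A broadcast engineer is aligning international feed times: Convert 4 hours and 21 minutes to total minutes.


Hours: 4
Extra minutes: 21
Minutes per hour: 60
Hours to minutes: 4 x 60 = 240
Total: 240 + 21 = 261

261


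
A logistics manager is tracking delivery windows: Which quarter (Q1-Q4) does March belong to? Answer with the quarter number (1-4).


Month: March (month 3)
Q1: January-March (months 1-3)
Q2: April-June (months 4-6)
Q3: July-September (months 7-9)
Q4: October-December (months 10-12)
Month 3 falls in Q1

1


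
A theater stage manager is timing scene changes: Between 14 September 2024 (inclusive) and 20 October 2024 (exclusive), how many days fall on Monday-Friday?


Start: 2024-09-14 (Saturday)
End (exclusive): 2024-10-20 (Sunday)
Total calendar days: 36
Full weeks: 36 // 7 = 5 -> 25 weekdays
Remaining 1 days starting on Saturday:
  Sat(-) -> 0 weekdays
Total business days: 25 + 0 = 25

25


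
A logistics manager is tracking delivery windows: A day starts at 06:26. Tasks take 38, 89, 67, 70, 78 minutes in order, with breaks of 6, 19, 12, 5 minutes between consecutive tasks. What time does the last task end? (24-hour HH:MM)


Start: 06:26 = 386 min from midnight
  after task 1 (38 min): 07:04
  after break (6 min): 07:10
  after task 2 (89 min): 08:39
  after break (19 min): 08:58
  after task 3 (67 min): 10:05
  after break (12 min): 10:17
  after task 4 (70 min): 11:27
  after break (5 min): 11:32
  after task 5 (78 min): 12:50
Total elapsed: 384 minutes
End time: 12:50

12:50


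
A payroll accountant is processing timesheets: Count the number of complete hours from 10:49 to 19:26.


Start: 10:49
End: 19:26
Hour difference: 19 - 10 = 9 hours
Minute difference: 26 - 49 = -23 minutes
Total minutes: 517
Complete hours: 517 / 60 = 8 (remainder 37)

8


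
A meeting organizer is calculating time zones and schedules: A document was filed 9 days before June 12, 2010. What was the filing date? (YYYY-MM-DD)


Start: 2010-06-12
Subtracting 9 days
Days already passed in June: 12
Result: 2010-06-03

2010-06-03


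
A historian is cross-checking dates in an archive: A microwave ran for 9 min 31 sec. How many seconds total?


Minutes: 9
Extra seconds: 31
Seconds per minute: 60
Minutes to seconds: 9 x 60 = 540
Total: 540 + 31 = 571

571


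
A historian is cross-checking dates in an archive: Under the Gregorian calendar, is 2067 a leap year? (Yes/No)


Year: 2067
Divisible by 4? 2067 / 4 = 516.75 -> No
Not divisible by 4, so NOT a leap year

No


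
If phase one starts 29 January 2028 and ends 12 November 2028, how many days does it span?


Start date: 2028-01-29
End date: 2028-11-12
Jan 2028: +3 days
Feb 2028: +29 days
Mar 2028: +31 days
... (8 more months)
Total: 288 days

288


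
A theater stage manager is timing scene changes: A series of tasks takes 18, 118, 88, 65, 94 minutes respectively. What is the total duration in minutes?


Durations: 18, 118, 88, 65, 94
Running sum: 18
+ 118 = 136
+ 88 = 224
+ 65 = 289
+ 94 = 383
Total duration: 383 minutes
That is 6 hours and 23 minutes

383


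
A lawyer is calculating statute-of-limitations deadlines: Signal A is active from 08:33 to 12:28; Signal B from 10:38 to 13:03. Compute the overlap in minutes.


Interval A: [513, 748] minutes from midnight
Interval B: [638, 783] minutes from midnight
Overlap start = max(513, 638) = 638
Overlap end = min(748, 783) = 748
Overlap = 748 - 638 = 110 minutes

110


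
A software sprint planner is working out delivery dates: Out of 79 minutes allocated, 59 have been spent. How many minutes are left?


Total budget: 79 minutes
Time used: 59 minutes
Remaining: 79 - 59 = 20 minutes
Percent used: 74.7%
Percent remaining: 25.3%

20


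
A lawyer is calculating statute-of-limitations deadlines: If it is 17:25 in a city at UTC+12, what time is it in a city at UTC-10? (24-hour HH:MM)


Local time: 17:25 at UTC+12 (offset 12h)
Target zone: UTC-10 (offset -10h)
Difference: -10 - (12) = -22 hours
Calculation: 17 + (-22) = -5
Wraparound: (-5) mod 24 = 19
Result: 19:25

19:25


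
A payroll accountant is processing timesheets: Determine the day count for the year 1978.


Year: 1978
Check leap year rules:
Divisible by 4? No
1978 is not a leap year
Days: 365

365


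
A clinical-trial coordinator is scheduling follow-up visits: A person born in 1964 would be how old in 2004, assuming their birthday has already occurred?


Birth year: 1964
Current year: 2004
Age = current year - birth year
Age = 2004 - 1964 = 40

40


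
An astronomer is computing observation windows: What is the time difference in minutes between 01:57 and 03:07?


Start time: 01:57 = 117 minutes from midnight
End time: 03:07 = 187 minutes from midnight
Difference: 187 - 117 = 70 minutes
That is 1 hours and 10 minutes

70


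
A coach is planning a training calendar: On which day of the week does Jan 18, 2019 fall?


Date: 2019-01-18
January 1, 2019 is a Tuesday
Day of year: 18
Offset from Jan 1: 17 days
17 mod 7 = 3
Result: Friday

Friday


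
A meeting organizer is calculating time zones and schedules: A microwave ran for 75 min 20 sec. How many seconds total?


Minutes: 75
Extra seconds: 20
Seconds per minute: 60
Minutes to seconds: 75 x 60 = 4500
Total: 4500 + 20 = 4520

4520


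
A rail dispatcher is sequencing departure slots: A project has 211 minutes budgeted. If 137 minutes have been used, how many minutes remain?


Total budget: 211 minutes
Time used: 137 minutes
Remaining: 211 - 137 = 74 minutes
Percent used: 64.9%
Percent remaining: 35.1%

74


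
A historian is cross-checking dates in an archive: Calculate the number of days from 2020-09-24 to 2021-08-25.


Start date: 2020-09-24
End date: 2021-08-25
Sep 2020: +7 days
Oct 2020: +31 days
Nov 2020: +30 days
... (9 more months)
Total: 335 days

335


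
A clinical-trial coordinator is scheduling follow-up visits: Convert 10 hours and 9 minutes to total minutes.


Hours: 10
Extra minutes: 9
Minutes per hour: 60
Hours to minutes: 10 x 60 = 600
Total: 600 + 9 = 609

609


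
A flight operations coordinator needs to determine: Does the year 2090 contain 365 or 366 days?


Year: 2090
Check leap year rules:
Divisible by 4? No
2090 is not a leap year
Days: 365

365


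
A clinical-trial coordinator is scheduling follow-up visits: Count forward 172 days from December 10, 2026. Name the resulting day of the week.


Start: 2026-12-10 (Thursday)
Step 1 - find target date: add 172 days
  2026-12-10 + 172 days = 2027-05-31
Step 2 - day of week:
  172 mod 7 = 4
  Thursday + 4 days -> Monday
Result: Monday (2027-05-31)

Monday


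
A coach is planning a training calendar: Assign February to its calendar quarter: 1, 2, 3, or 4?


Month: February (month 2)
Q1: January-March (months 1-3)
Q2: April-June (months 4-6)
Q3: July-September (months 7-9)
Q4: October-December (months 10-12)
Month 2 falls in Q1

1


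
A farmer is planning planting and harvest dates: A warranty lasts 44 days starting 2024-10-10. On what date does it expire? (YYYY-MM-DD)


Start: 2024-10-10
Adding 44 days
Days remaining in October: 21
After October: 23 days still to add
November 2024 has 30 days, need 23
Result: 2024-11-23

2024-11-23


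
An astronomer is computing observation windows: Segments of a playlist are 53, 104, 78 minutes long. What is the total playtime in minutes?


Durations: 53, 104, 78
Running sum: 53
+ 104 = 157
+ 78 = 235
Total duration: 235 minutes
That is 3 hours and 55 minutes

235


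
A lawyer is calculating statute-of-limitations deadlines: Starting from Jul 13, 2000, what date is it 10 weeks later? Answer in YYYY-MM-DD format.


Start: 2000-07-13
Weeks to add: 10
Convert to days: 10 x 7 = 70 days
Add 70 days to 2000-07-13
Result: 2000-09-21

2000-09-21


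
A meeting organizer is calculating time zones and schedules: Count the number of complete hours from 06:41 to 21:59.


Start: 06:41
End: 21:59
Hour difference: 21 - 6 = 15 hours
Minute difference: 59 - 41 = 18 minutes
Total minutes: 918
Complete hours: 918 / 60 = 15 (remainder 18)

15


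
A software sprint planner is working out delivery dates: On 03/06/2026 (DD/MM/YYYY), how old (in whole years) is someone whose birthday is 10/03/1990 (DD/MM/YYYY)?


Birth: 1990-03-10
Reference: 2026-06-03
Year difference: 2026 - 1990 = 36
Has birthday (03-10) occurred by 06-03? Yes
Age in full years: 36

36


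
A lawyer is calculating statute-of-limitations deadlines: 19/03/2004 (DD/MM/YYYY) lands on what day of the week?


Date: 2004-03-19
January 1, 2004 is a Thursday
Day of year: 79
Offset from Jan 1: 78 days
78 mod 7 = 1
Result: Friday

Friday


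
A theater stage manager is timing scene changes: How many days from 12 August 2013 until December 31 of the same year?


Start: August 12, 2013
End: December 31, 2013
Days left in August: 19
September: 30
October: 31
November: 30
December: 31
Sum of remaining months: 122
Total: 19 + 122 = 141

141


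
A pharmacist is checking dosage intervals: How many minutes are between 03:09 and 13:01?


Start time: 03:09 = 189 minutes from midnight
End time: 13:01 = 781 minutes from midnight
Difference: 781 - 189 = 592 minutes
That is 9 hours and 52 minutes

592


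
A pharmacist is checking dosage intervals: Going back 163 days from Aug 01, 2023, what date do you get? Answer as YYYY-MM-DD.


Start: 2023-08-01
Subtracting 163 days
Days already passed in August: 1
After going back through August: 162 more days to subtract
July 2023: 31 days, 131 remaining
June 2023: 30 days, 101 remaining
May 2023: 31 days, 70 remaining
April 2023: 30 days, 40 remaining
Result: 2023-02-19

2023-02-19
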